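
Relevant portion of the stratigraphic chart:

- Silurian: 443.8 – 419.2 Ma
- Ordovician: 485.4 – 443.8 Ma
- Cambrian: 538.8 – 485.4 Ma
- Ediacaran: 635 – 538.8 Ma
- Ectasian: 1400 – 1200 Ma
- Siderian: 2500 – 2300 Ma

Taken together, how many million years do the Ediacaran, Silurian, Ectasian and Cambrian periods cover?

Duration is start − end for each: (635 − 538.8) + (443.8 − 419.2) + (1400 − 1200) + (538.8 − 485.4).
That is 96.2 + 24.6 + 200 + 53.4, which totals 374.2 million years.

374.2 million years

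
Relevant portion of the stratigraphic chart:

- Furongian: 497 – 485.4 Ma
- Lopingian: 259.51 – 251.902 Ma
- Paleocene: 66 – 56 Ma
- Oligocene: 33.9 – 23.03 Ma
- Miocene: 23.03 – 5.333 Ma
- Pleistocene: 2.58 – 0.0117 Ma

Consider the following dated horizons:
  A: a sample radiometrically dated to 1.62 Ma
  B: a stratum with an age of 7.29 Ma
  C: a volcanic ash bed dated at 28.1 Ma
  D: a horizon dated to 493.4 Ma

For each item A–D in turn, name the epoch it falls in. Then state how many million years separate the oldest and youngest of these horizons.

A — Pleistocene; B — Miocene; C — Oligocene; D — Furongian; span 491.78 million years

Match each age against the start–end ranges in the excerpt: A = 1.62 Ma → Pleistocene (2.58–0.0117); B = 7.29 Ma → Miocene (23.03–5.333); C = 28.1 Ma → Oligocene (33.9–23.03); D = 493.4 Ma → Furongian (497–485.4).
The largest age is 493.4 Ma and the smallest is 1.62 Ma; their difference is 491.78 Myr.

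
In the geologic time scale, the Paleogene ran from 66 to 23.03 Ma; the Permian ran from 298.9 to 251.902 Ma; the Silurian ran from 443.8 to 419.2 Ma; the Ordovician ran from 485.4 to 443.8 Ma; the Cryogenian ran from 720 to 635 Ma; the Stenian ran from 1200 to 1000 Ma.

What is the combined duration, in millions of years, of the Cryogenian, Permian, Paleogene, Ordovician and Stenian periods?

416.568 million years

Each duration: Cryogenian = 85; Permian = 46.998; Paleogene = 42.97; Ordovician = 41.6; Stenian = 200.
Sum: 85 + 46.998 + 42.97 + 41.6 + 200 = 416.568 Myr.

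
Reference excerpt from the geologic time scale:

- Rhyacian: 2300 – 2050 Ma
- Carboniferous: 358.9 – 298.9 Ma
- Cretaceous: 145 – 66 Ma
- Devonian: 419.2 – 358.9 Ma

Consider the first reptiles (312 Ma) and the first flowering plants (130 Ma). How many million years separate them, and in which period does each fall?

182 million years apart; the first in the Carboniferous, the second in the Cretaceous

Elapsed time: 312 − 130 = 182 Myr.
312 Ma lies within 358.9–298.9 Ma: Carboniferous.
130 Ma lies within 145–66 Ma: Cretaceous.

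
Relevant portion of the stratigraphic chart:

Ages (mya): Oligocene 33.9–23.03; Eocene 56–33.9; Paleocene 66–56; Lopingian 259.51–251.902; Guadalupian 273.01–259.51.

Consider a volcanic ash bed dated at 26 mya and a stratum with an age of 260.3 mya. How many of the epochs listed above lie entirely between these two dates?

3

260.3 Ma sits inside the Guadalupian (273.01–259.51) and 26 Ma inside the Oligocene (33.9–23.03); neither of those is wholly between the two dates.
The listed epochs lying completely between them are Lopingian, Paleocene, Eocene — 3 in all.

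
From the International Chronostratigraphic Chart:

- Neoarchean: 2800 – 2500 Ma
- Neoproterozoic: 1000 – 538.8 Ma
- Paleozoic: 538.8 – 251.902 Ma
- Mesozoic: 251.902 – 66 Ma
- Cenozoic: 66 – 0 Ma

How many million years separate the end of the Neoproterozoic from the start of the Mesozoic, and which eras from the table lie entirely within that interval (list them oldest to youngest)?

End of Neoproterozoic = 538.8 Ma; start of Mesozoic = 251.902 Ma.
Gap = 538.8 − 251.902 = 286.898 Myr.
Eras wholly inside 538.8–251.902 Ma: Paleozoic (538.8–251.902).

286.898 million years; Paleozoic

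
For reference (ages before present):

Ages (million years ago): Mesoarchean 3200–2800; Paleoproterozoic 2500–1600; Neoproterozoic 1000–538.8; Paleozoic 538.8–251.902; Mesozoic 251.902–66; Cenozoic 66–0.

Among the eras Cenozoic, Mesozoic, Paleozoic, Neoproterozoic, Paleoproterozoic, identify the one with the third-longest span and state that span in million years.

Durations: Cenozoic 66; Mesozoic 185.902; Paleozoic 286.898; Neoproterozoic 461.2; Paleoproterozoic 900 Myr.
Sorted longest-first: Paleoproterozoic (900), Neoproterozoic (461.2), Paleozoic (286.898), Mesozoic (185.902), Cenozoic (66).
The third longest is Paleozoic at 286.898 Myr.

Paleozoic, 286.898 million years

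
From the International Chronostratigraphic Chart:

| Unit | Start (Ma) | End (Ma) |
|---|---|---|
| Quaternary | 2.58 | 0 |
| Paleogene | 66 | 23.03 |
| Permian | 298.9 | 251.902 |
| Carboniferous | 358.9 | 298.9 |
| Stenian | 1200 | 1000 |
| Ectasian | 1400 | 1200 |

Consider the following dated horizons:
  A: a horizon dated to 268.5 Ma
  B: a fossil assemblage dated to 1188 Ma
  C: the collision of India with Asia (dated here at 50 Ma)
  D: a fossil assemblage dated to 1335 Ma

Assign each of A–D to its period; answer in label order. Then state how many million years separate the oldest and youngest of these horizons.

A — Permian; B — Stenian; C — Paleogene; D — Ectasian; span 1285 million years

Match each age against the start–end ranges in the excerpt: A = 268.5 Ma → Permian (298.9–251.902); B = 1188 Ma → Stenian (1200–1000); C = 50 Ma → Paleogene (66–23.03); D = 1335 Ma → Ectasian (1400–1200).
The largest age is 1335 Ma and the smallest is 50 Ma; their difference is 1285 Myr.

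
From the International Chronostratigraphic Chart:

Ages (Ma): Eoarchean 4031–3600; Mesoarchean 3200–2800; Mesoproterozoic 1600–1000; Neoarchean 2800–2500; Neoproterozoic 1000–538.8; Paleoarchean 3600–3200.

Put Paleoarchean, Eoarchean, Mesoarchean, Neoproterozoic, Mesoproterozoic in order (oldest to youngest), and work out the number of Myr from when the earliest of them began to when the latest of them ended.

Eoarchean, Paleoarchean, Mesoarchean, Mesoproterozoic, Neoproterozoic; total span 3492.2 Myr

Start ages (Ma): Eoarchean 4031, Paleoarchean 3600, Mesoarchean 3200, Mesoproterozoic 1600, Neoproterozoic 1000.
Ordered oldest to youngest: Eoarchean, Paleoarchean, Mesoarchean, Mesoproterozoic, Neoproterozoic.
Span = 4031 − 538.8 = 3492.2 Myr.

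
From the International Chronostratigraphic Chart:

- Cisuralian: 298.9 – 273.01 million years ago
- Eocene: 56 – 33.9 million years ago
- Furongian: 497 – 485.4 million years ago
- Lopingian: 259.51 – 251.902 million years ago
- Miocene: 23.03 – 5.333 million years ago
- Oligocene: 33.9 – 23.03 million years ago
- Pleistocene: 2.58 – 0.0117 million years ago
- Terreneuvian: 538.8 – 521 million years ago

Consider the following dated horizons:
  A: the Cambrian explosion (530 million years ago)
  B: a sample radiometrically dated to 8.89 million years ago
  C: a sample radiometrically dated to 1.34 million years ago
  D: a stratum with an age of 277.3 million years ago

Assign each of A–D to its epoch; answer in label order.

A: 530 Ma lies in 538.8–521 Ma, so Terreneuvian.
B: 8.89 Ma lies in 23.03–5.333 Ma, so Miocene.
C: 1.34 Ma lies in 2.58–0.0117 Ma, so Pleistocene.
D: 277.3 Ma lies in 298.9–273.01 Ma, so Cisuralian.

A — Terreneuvian; B — Miocene; C — Pleistocene; D — Cisuralian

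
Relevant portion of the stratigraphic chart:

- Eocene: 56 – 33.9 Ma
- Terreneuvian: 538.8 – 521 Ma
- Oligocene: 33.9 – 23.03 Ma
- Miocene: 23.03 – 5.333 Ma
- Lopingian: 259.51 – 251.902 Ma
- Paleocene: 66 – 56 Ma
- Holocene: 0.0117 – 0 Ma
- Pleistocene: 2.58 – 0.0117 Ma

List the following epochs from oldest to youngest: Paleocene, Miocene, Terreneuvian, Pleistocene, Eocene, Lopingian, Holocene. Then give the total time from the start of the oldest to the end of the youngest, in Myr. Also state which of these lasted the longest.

Terreneuvian, Lopingian, Paleocene, Eocene, Miocene, Pleistocene, Holocene; total span 538.8 Myr; longest is Eocene

Start ages (Ma): Terreneuvian 538.8, Lopingian 259.51, Paleocene 66, Eocene 56, Miocene 23.03, Pleistocene 2.58, Holocene 0.0117.
Ordered oldest to youngest: Terreneuvian, Lopingian, Paleocene, Eocene, Miocene, Pleistocene, Holocene.
Span = 538.8 − 0 = 538.8 Myr.
Durations: Paleocene 10, Holocene 0.0117, Lopingian 7.608, Miocene 17.697, Pleistocene 2.5683, Terreneuvian 17.8, Eocene 22.1 → longest is Eocene (22.1 Myr).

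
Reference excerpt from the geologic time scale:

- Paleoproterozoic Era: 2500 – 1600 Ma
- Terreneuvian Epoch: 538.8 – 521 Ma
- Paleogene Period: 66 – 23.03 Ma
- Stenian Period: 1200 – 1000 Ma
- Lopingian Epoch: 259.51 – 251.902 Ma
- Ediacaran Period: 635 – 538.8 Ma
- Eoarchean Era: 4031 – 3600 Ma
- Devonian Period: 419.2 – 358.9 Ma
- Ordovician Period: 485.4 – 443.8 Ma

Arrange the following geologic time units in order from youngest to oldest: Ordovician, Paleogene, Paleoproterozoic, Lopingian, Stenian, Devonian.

Sorting by start age (ascending Ma, since larger Ma = older): Paleogene began 66, Lopingian began 259.51, Devonian began 419.2, Ordovician began 485.4, Stenian began 1200, Paleoproterozoic began 2500.

Paleogene, then Lopingian, then Devonian, then Ordovician, then Stenian, then Paleoproterozoic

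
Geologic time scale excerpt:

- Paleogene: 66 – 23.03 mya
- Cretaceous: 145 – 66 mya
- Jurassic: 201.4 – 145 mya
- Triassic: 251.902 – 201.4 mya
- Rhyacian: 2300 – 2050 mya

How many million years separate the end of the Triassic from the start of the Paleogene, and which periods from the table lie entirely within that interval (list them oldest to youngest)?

The Triassic closes at 201.4 Ma and the Paleogene opens at 66 Ma, so the interval is 201.4 − 66 = 135.4 Myr.
A period fits inside if it starts at or after 201.4 Ma and ends at or before 66 Ma; oldest first that gives Jurassic, Cretaceous.

135.4 million years; Jurassic, Cretaceous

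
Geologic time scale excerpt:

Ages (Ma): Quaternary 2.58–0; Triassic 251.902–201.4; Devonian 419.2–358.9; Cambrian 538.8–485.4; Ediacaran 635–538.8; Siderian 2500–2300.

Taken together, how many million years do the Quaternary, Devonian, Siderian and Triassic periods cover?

313.382 million years

Each duration: Quaternary = 2.58; Devonian = 60.3; Siderian = 200; Triassic = 50.502.
Sum: 2.58 + 60.3 + 200 + 50.502 = 313.382 Myr.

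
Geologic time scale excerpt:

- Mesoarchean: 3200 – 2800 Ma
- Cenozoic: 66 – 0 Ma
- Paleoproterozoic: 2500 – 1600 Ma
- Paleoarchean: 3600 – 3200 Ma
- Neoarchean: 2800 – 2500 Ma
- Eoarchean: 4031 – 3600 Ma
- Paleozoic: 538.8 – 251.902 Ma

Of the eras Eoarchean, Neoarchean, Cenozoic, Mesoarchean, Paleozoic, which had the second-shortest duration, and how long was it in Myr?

Paleozoic, 286.898 million years

Start − end for each: Eoarchean 4031 − 3600 = 431; Neoarchean 2800 − 2500 = 300; Cenozoic 66 − 0 = 66; Mesoarchean 3200 − 2800 = 400; Paleozoic 538.8 − 251.902 = 286.898.
Ranking these from shortest: Cenozoic < Paleozoic < Neoarchean < Mesoarchean < Eoarchean.
Position 2 in that ranking is Paleozoic, which lasted 286.898 Myr.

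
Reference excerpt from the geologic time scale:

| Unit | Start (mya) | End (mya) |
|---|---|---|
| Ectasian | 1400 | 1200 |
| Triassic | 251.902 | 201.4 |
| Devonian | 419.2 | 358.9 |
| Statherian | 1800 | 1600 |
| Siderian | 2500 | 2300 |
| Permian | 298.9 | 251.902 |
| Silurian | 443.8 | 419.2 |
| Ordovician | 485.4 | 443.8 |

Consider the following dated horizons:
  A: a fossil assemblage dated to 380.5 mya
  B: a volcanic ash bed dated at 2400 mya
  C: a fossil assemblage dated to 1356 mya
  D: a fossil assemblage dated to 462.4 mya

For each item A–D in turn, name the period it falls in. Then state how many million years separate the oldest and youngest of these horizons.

A — Devonian; B — Siderian; C — Ectasian; D — Ordovician; span 2019.5 million years

A: 380.5 Ma lies in 419.2–358.9 Ma, so Devonian.
B: 2400 Ma lies in 2500–2300 Ma, so Siderian.
C: 1356 Ma lies in 1400–1200 Ma, so Ectasian.
D: 462.4 Ma lies in 485.4–443.8 Ma, so Ordovician.
Oldest = 2400 Ma, youngest = 380.5 Ma → span 2019.5 Myr.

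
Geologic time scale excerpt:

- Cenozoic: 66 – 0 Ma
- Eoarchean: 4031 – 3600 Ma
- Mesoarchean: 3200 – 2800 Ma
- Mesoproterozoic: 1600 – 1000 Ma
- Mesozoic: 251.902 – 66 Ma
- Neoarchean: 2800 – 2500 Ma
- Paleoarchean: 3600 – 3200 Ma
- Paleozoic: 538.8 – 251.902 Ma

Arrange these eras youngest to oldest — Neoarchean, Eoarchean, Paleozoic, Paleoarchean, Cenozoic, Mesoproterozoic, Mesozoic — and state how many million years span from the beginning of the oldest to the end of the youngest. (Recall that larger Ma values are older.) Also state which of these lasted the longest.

Cenozoic, Mesozoic, Paleozoic, Mesoproterozoic, Neoarchean, Paleoarchean, Eoarchean; total span 4031 Myr; longest is Mesoproterozoic

From the excerpt: Neoarchean 2800–2500; Eoarchean 4031–3600; Paleozoic 538.8–251.902; Paleoarchean 3600–3200; Cenozoic 66–0; Mesoproterozoic 1600–1000; Mesozoic 251.902–66 (Ma).
Larger Ma is earlier, so the oldest is Eoarchean and the youngest is Cenozoic; youngest to oldest: Cenozoic, Mesozoic, Paleozoic, Mesoproterozoic, Neoarchean, Paleoarchean, Eoarchean.
Oldest start 4031 minus youngest end 0 gives 4031 Myr overall.
Individual lengths (start − end): Eoarchean 431; Paleoarchean 400; Mesoproterozoic 600; Paleozoic 286.898; Cenozoic 66; Mesozoic 185.902; Neoarchean 300. The largest is Mesoproterozoic at 600 Myr.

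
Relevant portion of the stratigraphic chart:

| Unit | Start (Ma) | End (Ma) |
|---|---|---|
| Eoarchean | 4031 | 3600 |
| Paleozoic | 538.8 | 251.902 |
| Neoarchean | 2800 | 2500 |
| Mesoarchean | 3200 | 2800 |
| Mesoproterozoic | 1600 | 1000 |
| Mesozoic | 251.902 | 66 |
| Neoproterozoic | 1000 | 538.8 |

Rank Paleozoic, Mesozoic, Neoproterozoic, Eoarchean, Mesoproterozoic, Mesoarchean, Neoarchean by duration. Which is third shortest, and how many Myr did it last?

Start − end for each: Paleozoic 538.8 − 251.902 = 286.898; Mesozoic 251.902 − 66 = 185.902; Neoproterozoic 1000 − 538.8 = 461.2; Eoarchean 4031 − 3600 = 431; Mesoproterozoic 1600 − 1000 = 600; Mesoarchean 3200 − 2800 = 400; Neoarchean 2800 − 2500 = 300.
Ranking these from shortest: Mesozoic < Paleozoic < Neoarchean < Mesoarchean < Eoarchean < Neoproterozoic < Mesoproterozoic.
Position 3 in that ranking is Neoarchean, which lasted 300 Myr.

Neoarchean, 300 million years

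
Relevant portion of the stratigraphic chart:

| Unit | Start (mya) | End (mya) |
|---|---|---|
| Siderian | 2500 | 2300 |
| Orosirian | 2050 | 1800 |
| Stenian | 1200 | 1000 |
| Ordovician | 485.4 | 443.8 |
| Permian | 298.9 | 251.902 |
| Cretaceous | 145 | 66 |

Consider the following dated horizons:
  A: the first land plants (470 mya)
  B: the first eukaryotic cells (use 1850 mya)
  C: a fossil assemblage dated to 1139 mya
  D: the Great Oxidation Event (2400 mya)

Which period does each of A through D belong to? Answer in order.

A — Ordovician; B — Orosirian; C — Stenian; D — Siderian

A: 470 Ma lies in 485.4–443.8 Ma, so Ordovician.
B: 1850 Ma lies in 2050–1800 Ma, so Orosirian.
C: 1139 Ma lies in 1200–1000 Ma, so Stenian.
D: 2400 Ma lies in 2500–2300 Ma, so Siderian.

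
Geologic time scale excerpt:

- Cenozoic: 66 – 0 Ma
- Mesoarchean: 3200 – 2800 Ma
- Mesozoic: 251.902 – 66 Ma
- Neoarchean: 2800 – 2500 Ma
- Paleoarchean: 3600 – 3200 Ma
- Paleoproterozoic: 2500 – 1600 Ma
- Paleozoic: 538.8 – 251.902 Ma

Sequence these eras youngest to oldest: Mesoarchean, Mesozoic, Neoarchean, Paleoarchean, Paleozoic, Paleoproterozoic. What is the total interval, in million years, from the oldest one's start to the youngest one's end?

Mesozoic → Paleozoic → Paleoproterozoic → Neoarchean → Mesoarchean → Paleoarchean; total span 3534 Myr

Start ages (Ma): Paleoarchean 3600, Mesoarchean 3200, Neoarchean 2800, Paleoproterozoic 2500, Paleozoic 538.8, Mesozoic 251.902.
Ordered youngest to oldest: Mesozoic, Paleozoic, Paleoproterozoic, Neoarchean, Mesoarchean, Paleoarchean.
Span = 3600 − 66 = 3534 Myr.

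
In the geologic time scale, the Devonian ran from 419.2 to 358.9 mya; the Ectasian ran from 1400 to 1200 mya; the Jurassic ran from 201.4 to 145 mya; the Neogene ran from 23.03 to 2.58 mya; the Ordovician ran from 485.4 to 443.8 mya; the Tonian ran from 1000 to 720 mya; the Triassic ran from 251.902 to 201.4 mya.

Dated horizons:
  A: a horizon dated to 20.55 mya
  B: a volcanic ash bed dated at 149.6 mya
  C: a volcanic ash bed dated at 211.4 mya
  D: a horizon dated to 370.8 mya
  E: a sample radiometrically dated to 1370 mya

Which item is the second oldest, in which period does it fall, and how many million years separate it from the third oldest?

Larger Ma means older, so oldest first: E 1370 > D 370.8 > C 211.4 > B 149.6 > A 20.55.
Counting 2 along gives D (370.8 Ma); the excerpt puts that inside the Devonian, 419.2–358.9 Ma.
Next in line is C (211.4 Ma), and 370.8 − 211.4 = 159.4 Myr.

D, in the Devonian; 159.4 million years to C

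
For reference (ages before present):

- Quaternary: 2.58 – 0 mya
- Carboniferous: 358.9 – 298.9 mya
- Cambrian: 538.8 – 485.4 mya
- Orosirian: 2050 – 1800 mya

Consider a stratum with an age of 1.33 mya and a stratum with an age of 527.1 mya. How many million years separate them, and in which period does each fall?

525.77 million years apart; the first in the Quaternary, the second in the Cambrian

Elapsed time: 527.1 − 1.33 = 525.77 Myr.
1.33 Ma lies within 2.58–0 Ma: Quaternary.
527.1 Ma lies within 538.8–485.4 Ma: Cambrian.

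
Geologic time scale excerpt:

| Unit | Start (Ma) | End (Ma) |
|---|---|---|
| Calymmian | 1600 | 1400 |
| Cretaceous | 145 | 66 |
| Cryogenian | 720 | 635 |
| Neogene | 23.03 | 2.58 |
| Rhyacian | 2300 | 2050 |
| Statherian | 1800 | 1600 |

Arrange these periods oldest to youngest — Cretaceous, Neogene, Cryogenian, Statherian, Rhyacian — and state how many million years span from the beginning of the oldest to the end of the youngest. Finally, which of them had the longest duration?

Rhyacian, Statherian, Cryogenian, Cretaceous, Neogene; total span 2297.42 Myr; longest is Rhyacian

Start ages (Ma): Rhyacian 2300, Statherian 1800, Cryogenian 720, Cretaceous 145, Neogene 23.03.
Ordered oldest to youngest: Rhyacian, Statherian, Cryogenian, Cretaceous, Neogene.
Span = 2300 − 2.58 = 2297.42 Myr.
Durations: Statherian 200, Cretaceous 79, Cryogenian 85, Neogene 20.45, Rhyacian 250 → longest is Rhyacian (250 Myr).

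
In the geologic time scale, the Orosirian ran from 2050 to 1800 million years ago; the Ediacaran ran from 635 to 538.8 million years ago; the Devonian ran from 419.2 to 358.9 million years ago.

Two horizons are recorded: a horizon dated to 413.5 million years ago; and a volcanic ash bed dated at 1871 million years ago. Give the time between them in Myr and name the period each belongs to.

1457.5 million years apart; the first in the Devonian, the second in the Orosirian

Elapsed time: 1871 − 413.5 = 1457.5 Myr.
413.5 Ma lies within 419.2–358.9 Ma: Devonian.
1871 Ma lies within 2050–1800 Ma: Orosirian.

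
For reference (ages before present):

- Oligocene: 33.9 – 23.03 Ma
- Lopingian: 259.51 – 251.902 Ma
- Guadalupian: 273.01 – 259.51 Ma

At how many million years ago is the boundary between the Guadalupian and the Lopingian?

The Guadalupian ends and the Lopingian begins at 259.51 Ma.

259.51 Ma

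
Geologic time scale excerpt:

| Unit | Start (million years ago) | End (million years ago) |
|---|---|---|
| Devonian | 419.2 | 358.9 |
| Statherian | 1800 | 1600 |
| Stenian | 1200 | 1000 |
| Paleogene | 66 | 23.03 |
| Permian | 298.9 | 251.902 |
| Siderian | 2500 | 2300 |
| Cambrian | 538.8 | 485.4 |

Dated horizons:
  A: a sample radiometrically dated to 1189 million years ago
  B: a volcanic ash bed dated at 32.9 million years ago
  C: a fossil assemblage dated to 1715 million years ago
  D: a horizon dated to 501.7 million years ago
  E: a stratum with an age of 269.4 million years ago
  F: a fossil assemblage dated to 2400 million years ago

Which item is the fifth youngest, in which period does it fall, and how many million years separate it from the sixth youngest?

C, in the Statherian; 685 million years to F

Sorted youngest-first by Ma: B (32.9), E (269.4), D (501.7), A (1189), C (1715), F (2400).
The fifth youngest is C at 1715 Ma, which lies in 1800–1600 Ma: the Statherian.
The sixth youngest is F at 2400 Ma; separation = |1715 − 2400| = 685 Myr.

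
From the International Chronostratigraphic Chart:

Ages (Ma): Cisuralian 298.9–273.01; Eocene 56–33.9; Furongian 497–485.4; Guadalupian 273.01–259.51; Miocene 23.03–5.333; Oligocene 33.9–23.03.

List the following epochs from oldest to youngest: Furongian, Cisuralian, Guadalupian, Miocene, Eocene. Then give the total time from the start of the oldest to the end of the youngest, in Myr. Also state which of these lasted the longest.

Furongian, Cisuralian, Guadalupian, Eocene, Miocene; total span 491.667 Myr; longest is Cisuralian

From the excerpt: Furongian 497–485.4; Cisuralian 298.9–273.01; Guadalupian 273.01–259.51; Miocene 23.03–5.333; Eocene 56–33.9 (Ma).
Larger Ma is earlier, so the oldest is Furongian and the youngest is Miocene; oldest to youngest: Furongian, Cisuralian, Guadalupian, Eocene, Miocene.
Oldest start 497 minus youngest end 5.333 gives 491.667 Myr overall.
Individual lengths (start − end): Furongian 11.6; Cisuralian 25.89; Miocene 17.697; Eocene 22.1; Guadalupian 13.5. The largest is Cisuralian at 25.89 Myr.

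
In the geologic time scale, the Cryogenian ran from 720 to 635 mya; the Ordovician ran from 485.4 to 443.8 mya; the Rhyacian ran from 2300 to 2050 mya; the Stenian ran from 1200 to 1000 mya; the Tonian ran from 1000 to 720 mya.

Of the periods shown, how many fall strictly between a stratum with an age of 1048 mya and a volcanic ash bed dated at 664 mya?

1

1048 Ma sits inside the Stenian (1200–1000) and 664 Ma inside the Cryogenian (720–635); neither of those is wholly between the two dates.
The listed periods lying completely between them are Tonian — 1 in all.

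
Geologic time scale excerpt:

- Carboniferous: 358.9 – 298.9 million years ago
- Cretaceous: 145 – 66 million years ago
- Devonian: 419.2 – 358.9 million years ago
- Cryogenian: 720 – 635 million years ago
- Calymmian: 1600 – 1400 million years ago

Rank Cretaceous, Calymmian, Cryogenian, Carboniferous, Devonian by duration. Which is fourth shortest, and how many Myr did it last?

Start − end for each: Cretaceous 145 − 66 = 79; Calymmian 1600 − 1400 = 200; Cryogenian 720 − 635 = 85; Carboniferous 358.9 − 298.9 = 60; Devonian 419.2 − 358.9 = 60.3.
Ranking these from shortest: Carboniferous < Devonian < Cretaceous < Cryogenian < Calymmian.
Position 4 in that ranking is Cryogenian, which lasted 85 Myr.

Cryogenian, 85 million years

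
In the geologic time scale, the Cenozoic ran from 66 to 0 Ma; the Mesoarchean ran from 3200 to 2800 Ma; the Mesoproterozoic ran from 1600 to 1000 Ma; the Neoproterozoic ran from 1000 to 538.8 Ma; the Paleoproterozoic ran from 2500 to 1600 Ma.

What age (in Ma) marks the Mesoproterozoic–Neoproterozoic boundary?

The Mesoproterozoic ends and the Neoproterozoic begins at 1000 Ma.

1000 Ma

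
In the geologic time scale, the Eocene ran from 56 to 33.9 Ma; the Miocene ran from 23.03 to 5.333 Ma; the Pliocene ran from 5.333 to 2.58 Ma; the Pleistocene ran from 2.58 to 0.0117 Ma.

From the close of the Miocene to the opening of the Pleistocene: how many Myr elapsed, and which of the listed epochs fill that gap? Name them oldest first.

2.753 million years; Pliocene

The Miocene closes at 5.333 Ma and the Pleistocene opens at 2.58 Ma, so the interval is 5.333 − 2.58 = 2.753 Myr.
An epoch fits inside if it starts at or after 5.333 Ma and ends at or before 2.58 Ma; oldest first that gives Pliocene.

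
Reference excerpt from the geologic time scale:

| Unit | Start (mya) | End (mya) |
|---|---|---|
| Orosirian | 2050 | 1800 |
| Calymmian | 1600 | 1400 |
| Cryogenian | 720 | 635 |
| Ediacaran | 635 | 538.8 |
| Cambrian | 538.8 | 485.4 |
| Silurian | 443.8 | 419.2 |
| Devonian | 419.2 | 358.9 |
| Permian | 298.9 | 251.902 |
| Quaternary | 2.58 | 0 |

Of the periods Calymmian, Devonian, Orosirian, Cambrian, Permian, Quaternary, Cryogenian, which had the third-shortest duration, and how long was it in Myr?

Start − end for each: Calymmian 1600 − 1400 = 200; Devonian 419.2 − 358.9 = 60.3; Orosirian 2050 − 1800 = 250; Cambrian 538.8 − 485.4 = 53.4; Permian 298.9 − 251.902 = 46.998; Quaternary 2.58 − 0 = 2.58; Cryogenian 720 − 635 = 85.
Ranking these from shortest: Quaternary < Permian < Cambrian < Devonian < Cryogenian < Calymmian < Orosirian.
Position 3 in that ranking is Cambrian, which lasted 53.4 Myr.

Cambrian, 53.4 million years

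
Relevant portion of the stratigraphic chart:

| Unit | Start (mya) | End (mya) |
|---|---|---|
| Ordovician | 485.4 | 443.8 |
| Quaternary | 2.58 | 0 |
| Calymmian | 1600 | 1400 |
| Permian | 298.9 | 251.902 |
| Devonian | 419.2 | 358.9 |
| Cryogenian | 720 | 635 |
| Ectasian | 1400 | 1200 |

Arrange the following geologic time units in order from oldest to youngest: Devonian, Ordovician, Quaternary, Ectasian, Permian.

Sorting by start age (descending Ma, since larger Ma = older): Ectasian start 1400, Ordovician start 485.4, Devonian start 419.2, Permian start 298.9, Quaternary start 2.58.

Ectasian, then Ordovician, then Devonian, then Permian, then Quaternary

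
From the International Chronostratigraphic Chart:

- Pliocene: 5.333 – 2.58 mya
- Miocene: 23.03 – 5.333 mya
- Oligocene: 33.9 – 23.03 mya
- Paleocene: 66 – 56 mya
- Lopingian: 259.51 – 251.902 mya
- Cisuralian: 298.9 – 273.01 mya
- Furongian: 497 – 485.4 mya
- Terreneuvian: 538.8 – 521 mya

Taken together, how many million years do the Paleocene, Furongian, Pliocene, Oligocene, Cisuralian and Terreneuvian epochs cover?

Each duration: Paleocene = 10; Furongian = 11.6; Pliocene = 2.753; Oligocene = 10.87; Cisuralian = 25.89; Terreneuvian = 17.8.
Sum: 10 + 11.6 + 2.753 + 10.87 + 25.89 + 17.8 = 78.913 Myr.

78.913 million years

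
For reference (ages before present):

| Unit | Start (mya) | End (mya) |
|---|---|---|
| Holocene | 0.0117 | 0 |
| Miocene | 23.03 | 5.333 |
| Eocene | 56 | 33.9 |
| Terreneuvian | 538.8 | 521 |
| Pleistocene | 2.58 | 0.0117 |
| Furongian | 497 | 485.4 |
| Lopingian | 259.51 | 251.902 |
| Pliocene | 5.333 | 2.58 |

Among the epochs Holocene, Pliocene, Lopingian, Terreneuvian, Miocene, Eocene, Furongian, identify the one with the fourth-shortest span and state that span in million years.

Furongian, 11.6 million years

Start − end for each: Holocene 0.0117 − 0 = 0.0117; Pliocene 5.333 − 2.58 = 2.753; Lopingian 259.51 − 251.902 = 7.608; Terreneuvian 538.8 − 521 = 17.8; Miocene 23.03 − 5.333 = 17.697; Eocene 56 − 33.9 = 22.1; Furongian 497 − 485.4 = 11.6.
Ranking these from shortest: Holocene < Pliocene < Lopingian < Furongian < Miocene < Terreneuvian < Eocene.
Position 4 in that ranking is Furongian, which lasted 11.6 Myr.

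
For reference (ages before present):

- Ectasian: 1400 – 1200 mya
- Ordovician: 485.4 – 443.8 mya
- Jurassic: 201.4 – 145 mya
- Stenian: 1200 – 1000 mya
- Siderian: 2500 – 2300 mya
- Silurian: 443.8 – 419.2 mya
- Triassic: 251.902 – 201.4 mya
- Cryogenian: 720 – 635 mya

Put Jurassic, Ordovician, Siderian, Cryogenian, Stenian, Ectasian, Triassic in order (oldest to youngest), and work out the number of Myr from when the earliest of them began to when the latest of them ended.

Siderian → Ectasian → Stenian → Cryogenian → Ordovician → Triassic → Jurassic; total span 2355 Myr

Start ages (Ma): Siderian 2500, Ectasian 1400, Stenian 1200, Cryogenian 720, Ordovician 485.4, Triassic 251.902, Jurassic 201.4.
Ordered oldest to youngest: Siderian, Ectasian, Stenian, Cryogenian, Ordovician, Triassic, Jurassic.
Span = 2500 − 145 = 2355 Myr.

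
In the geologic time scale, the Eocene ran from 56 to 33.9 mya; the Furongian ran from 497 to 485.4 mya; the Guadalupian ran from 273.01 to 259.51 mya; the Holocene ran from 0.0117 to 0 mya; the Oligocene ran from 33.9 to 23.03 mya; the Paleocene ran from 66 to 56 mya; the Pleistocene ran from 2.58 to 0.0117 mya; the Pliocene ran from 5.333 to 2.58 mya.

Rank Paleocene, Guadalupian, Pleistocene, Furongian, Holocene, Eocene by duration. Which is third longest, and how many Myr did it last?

Furongian, 11.6 million years

Start − end for each: Paleocene 66 − 56 = 10; Guadalupian 273.01 − 259.51 = 13.5; Pleistocene 2.58 − 0.0117 = 2.5683; Furongian 497 − 485.4 = 11.6; Holocene 0.0117 − 0 = 0.0117; Eocene 56 − 33.9 = 22.1.
Ranking these from longest: Eocene > Guadalupian > Furongian > Paleocene > Pleistocene > Holocene.
Position 3 in that ranking is Furongian, which lasted 11.6 Myr.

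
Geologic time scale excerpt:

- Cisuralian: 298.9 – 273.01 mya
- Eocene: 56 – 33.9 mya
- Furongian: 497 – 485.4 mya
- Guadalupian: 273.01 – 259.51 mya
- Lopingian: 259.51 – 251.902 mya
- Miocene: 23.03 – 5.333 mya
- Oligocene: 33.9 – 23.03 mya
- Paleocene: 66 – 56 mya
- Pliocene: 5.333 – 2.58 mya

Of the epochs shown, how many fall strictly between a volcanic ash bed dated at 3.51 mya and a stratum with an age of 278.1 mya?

6

278.1 Ma sits inside the Cisuralian (298.9–273.01) and 3.51 Ma inside the Pliocene (5.333–2.58); neither of those is wholly between the two dates.
The listed epochs lying completely between them are Guadalupian, Lopingian, Paleocene, Eocene, Oligocene, Miocene — 6 in all.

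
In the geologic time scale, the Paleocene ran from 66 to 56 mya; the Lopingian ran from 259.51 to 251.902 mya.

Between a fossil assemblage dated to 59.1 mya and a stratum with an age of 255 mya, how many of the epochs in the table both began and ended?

0

The older date is 255 Ma and the younger is 59.1 Ma.
No epoch both begins after 255 Ma and ends before 59.1 Ma, so the count is 0.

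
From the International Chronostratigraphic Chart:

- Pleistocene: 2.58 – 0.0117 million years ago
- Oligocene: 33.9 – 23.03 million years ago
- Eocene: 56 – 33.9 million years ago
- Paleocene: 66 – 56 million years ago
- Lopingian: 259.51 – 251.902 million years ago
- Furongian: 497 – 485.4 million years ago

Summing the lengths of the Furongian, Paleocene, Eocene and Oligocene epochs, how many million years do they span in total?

54.57 million years

Duration is start − end for each: (497 − 485.4) + (66 − 56) + (56 − 33.9) + (33.9 − 23.03).
That is 11.6 + 10 + 22.1 + 10.87, which totals 54.57 million years.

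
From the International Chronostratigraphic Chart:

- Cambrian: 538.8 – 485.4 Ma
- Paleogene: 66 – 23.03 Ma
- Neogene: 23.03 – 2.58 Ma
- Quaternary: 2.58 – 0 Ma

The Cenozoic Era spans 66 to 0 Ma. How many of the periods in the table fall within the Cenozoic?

3

Periods inside 66–0 Ma: Paleogene, Neogene, Quaternary — 3 in total.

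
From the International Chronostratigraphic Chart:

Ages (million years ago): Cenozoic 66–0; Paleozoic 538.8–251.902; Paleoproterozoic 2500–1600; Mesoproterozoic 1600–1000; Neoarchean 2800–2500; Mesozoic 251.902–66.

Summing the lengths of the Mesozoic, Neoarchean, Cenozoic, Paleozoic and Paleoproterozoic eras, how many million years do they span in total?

Each duration: Mesozoic = 185.902; Neoarchean = 300; Cenozoic = 66; Paleozoic = 286.898; Paleoproterozoic = 900.
Sum: 185.902 + 300 + 66 + 286.898 + 900 = 1738.8 Myr.

1738.8 million years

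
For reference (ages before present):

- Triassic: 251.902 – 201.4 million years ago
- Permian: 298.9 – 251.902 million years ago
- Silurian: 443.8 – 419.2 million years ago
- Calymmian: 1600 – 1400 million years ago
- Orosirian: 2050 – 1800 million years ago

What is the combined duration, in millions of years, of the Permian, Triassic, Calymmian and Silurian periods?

Each duration: Permian = 46.998; Triassic = 50.502; Calymmian = 200; Silurian = 24.6.
Sum: 46.998 + 50.502 + 200 + 24.6 = 322.1 Myr.

322.1 million years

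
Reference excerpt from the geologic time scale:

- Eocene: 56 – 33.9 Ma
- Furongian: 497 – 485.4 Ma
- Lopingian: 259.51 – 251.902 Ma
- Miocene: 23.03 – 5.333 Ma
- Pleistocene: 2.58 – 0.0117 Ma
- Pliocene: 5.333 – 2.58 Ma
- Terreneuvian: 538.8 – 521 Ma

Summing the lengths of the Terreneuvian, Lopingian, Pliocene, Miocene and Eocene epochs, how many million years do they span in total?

67.958 million years

Duration is start − end for each: (538.8 − 521) + (259.51 − 251.902) + (5.333 − 2.58) + (23.03 − 5.333) + (56 − 33.9).
That is 17.8 + 7.608 + 2.753 + 17.697 + 22.1, which totals 67.958 million years.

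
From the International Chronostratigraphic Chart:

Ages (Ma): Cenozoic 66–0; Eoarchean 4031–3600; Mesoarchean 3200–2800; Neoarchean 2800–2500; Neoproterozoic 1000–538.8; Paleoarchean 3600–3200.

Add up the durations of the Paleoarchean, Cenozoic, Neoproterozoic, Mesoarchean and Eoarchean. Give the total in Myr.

1758.2 million years

Duration is start − end for each: (3600 − 3200) + (66 − 0) + (1000 − 538.8) + (3200 − 2800) + (4031 − 3600).
That is 400 + 66 + 461.2 + 400 + 431, which totals 1758.2 million years.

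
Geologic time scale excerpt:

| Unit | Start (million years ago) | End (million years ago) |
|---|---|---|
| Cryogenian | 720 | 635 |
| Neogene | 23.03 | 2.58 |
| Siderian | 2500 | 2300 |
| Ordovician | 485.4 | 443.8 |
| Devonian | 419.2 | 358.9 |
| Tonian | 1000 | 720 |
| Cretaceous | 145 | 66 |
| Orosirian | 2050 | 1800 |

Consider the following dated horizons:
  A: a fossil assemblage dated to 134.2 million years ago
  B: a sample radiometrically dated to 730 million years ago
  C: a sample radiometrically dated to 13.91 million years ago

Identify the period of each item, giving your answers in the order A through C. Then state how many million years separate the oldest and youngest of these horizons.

Match each age against the start–end ranges in the excerpt: A = 134.2 Ma → Cretaceous (145–66); B = 730 Ma → Tonian (1000–720); C = 13.91 Ma → Neogene (23.03–2.58).
The largest age is 730 Ma and the smallest is 13.91 Ma; their difference is 716.09 Myr.

A — Cretaceous; B — Tonian; C — Neogene; span 716.09 million years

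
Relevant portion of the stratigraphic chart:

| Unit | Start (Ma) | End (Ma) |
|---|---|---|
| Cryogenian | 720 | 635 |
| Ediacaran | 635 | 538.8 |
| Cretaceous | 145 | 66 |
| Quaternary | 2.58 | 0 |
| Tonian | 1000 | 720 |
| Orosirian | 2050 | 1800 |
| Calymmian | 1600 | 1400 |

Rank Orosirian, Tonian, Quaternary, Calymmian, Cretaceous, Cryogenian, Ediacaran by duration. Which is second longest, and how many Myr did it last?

Orosirian, 250 million years

Durations: Orosirian 250; Tonian 280; Quaternary 2.58; Calymmian 200; Cretaceous 79; Cryogenian 85; Ediacaran 96.2 Myr.
Sorted longest-first: Tonian (280), Orosirian (250), Calymmian (200), Ediacaran (96.2), Cryogenian (85), Cretaceous (79), Quaternary (2.58).
The second longest is Orosirian at 250 Myr.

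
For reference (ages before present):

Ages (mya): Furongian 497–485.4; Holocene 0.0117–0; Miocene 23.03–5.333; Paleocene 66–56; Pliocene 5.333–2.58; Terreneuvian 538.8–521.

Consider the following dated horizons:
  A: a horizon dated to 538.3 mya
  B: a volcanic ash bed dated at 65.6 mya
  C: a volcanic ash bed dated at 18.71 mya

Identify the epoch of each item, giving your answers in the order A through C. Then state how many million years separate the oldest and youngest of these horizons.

A — Terreneuvian; B — Paleocene; C — Miocene; span 519.59 million years

Match each age against the start–end ranges in the excerpt: A = 538.3 Ma → Terreneuvian (538.8–521); B = 65.6 Ma → Paleocene (66–56); C = 18.71 Ma → Miocene (23.03–5.333).
The largest age is 538.3 Ma and the smallest is 18.71 Ma; their difference is 519.59 Myr.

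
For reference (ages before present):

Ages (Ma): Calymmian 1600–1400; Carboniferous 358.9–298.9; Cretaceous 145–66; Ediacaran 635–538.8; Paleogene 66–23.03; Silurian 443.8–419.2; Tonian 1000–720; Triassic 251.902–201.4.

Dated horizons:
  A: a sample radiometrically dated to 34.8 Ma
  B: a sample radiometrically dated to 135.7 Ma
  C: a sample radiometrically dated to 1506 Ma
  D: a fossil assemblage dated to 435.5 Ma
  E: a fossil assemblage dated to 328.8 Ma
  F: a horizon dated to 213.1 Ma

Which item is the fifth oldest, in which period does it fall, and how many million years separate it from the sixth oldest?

B, in the Cretaceous; 100.9 million years to A

Sorted oldest-first by Ma: C (1506), D (435.5), E (328.8), F (213.1), B (135.7), A (34.8).
The fifth oldest is B at 135.7 Ma, which lies in 145–66 Ma: the Cretaceous.
The sixth oldest is A at 34.8 Ma; separation = |135.7 − 34.8| = 100.9 Myr.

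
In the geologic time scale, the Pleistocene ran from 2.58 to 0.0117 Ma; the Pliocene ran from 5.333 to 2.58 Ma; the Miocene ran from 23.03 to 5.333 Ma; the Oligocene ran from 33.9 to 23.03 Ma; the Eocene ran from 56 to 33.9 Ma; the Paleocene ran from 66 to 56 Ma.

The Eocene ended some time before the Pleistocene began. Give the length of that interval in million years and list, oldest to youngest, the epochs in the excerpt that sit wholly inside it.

End of Eocene = 33.9 Ma; start of Pleistocene = 2.58 Ma.
Gap = 33.9 − 2.58 = 31.32 Myr.
Epochs wholly inside 33.9–2.58 Ma: Oligocene (33.9–23.03), Miocene (23.03–5.333), Pliocene (5.333–2.58).

31.32 million years; Oligocene, Miocene, Pliocene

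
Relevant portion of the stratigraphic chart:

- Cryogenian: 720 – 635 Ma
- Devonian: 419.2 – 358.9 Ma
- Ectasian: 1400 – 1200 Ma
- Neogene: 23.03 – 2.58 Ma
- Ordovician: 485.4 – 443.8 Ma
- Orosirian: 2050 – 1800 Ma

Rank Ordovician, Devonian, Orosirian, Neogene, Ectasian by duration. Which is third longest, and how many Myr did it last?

Start − end for each: Ordovician 485.4 − 443.8 = 41.6; Devonian 419.2 − 358.9 = 60.3; Orosirian 2050 − 1800 = 250; Neogene 23.03 − 2.58 = 20.45; Ectasian 1400 − 1200 = 200.
Ranking these from longest: Orosirian > Ectasian > Devonian > Ordovician > Neogene.
Position 3 in that ranking is Devonian, which lasted 60.3 Myr.

Devonian, 60.3 million years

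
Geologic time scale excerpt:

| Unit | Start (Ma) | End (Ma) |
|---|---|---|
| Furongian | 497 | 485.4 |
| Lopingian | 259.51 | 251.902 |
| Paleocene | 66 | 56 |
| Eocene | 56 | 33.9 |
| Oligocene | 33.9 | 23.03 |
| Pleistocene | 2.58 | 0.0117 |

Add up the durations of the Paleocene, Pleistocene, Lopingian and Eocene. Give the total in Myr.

Duration is start − end for each: (66 − 56) + (2.58 − 0.0117) + (259.51 − 251.902) + (56 − 33.9).
That is 10 + 2.5683 + 7.608 + 22.1, which totals 42.2763 million years.

42.2763 million years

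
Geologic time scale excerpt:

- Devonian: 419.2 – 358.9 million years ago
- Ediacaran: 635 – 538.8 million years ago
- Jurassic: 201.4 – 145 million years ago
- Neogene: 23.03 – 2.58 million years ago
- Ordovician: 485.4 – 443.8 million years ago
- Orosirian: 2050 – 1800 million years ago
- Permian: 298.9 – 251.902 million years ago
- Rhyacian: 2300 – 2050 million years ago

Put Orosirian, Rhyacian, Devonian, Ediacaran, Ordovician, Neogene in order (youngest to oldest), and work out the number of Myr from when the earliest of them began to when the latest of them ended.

Neogene → Devonian → Ordovician → Ediacaran → Orosirian → Rhyacian; total span 2297.42 Myr

From the excerpt: Orosirian 2050–1800; Rhyacian 2300–2050; Devonian 419.2–358.9; Ediacaran 635–538.8; Ordovician 485.4–443.8; Neogene 23.03–2.58 (Ma).
Larger Ma is earlier, so the oldest is Rhyacian and the youngest is Neogene; youngest to oldest: Neogene, Devonian, Ordovician, Ediacaran, Orosirian, Rhyacian.
Oldest start 2300 minus youngest end 2.58 gives 2297.42 Myr overall.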